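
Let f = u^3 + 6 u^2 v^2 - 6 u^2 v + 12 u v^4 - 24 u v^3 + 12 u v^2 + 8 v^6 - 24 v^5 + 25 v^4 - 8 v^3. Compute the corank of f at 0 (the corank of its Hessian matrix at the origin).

Hessian at 0 has rank 0.

2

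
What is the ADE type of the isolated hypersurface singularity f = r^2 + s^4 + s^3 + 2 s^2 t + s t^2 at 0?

D5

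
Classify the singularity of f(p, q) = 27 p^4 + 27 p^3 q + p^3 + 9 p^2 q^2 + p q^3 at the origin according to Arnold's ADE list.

The Hessian of f at 0 is [[0, 0], [0, 0]] with rank 0, so corank 2. A Groebner basis of the Jacobian ideal J(f) in C{p,q} is {p^2/3 + q^4 + q^3/9, p^3, p^2*q - p^2/9 - q^3/27, 2*p^2/3 + p*q^2 + 2*q^3/9}; counting standard monomials gives mu = 7. Corank 2; j^3 = p^3 is a perfect cube, so E-series; the 4-jet and mu = 7 give E_7.

E_7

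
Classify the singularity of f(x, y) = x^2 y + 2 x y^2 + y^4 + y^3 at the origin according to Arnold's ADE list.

D5

The Hessian of f at 0 is [[0, 0], [0, 0]] with rank 0, so corank 2. A Groebner basis of the Jacobian ideal J(f) in C{x,y} is {x^3 - x^2/4 + y^2/4, x^2/4 + y^3 - y^2/4, x*y + y^2}; counting standard monomials gives mu = 5. Corank 2; j^3 = y*(x + y)^2 has shape L^2 M (L != M), so D-series; mu = 5 gives D_5.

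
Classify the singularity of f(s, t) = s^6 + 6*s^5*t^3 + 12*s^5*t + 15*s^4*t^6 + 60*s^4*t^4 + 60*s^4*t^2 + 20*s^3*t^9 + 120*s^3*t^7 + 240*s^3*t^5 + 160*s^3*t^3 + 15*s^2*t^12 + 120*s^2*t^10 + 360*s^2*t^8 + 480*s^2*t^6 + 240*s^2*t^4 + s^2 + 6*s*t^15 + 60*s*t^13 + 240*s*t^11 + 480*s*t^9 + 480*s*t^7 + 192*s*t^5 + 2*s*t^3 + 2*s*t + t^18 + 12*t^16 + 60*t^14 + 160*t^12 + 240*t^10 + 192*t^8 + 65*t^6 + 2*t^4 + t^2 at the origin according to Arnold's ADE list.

The Hessian of f at 0 has rank 1. Corank 1: A-series; mu = 5 gives A_5.

A5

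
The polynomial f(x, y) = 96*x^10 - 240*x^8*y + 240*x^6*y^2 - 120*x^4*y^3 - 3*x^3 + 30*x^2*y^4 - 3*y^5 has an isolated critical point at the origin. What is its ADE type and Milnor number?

The Hessian of f at 0 is [[0, 0], [0, 0]] with rank 0, so corank 2. A Groebner basis of the Jacobian ideal J(f) in C{x,y} is {y^4, x^2}; counting standard monomials gives mu = 8. Corank 2; j^3 = -3*x^3 is a perfect cube, so E-series; the 5-jet and mu = 8 give E_8.

Type E_{8}, Milnor number mu = 8.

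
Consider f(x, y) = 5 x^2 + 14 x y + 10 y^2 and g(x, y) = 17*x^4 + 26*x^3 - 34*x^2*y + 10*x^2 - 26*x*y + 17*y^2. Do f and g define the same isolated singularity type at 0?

The Hessian of f at 0 has rank 2. Corank 0: nondegenerate Morse point, so A_1. The Hessian of g at 0 has rank 2. Corank 0: nondegenerate Morse point, so A_1. Both have type A_1, hence right-equivalent.

Yes.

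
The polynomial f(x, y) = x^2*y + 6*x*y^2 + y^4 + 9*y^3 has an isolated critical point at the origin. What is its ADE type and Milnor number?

Type D_{5}, Milnor number mu = 5.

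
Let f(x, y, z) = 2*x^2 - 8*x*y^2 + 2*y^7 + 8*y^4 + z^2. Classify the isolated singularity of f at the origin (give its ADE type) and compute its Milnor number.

Type A_{6}, Milnor number mu = 6.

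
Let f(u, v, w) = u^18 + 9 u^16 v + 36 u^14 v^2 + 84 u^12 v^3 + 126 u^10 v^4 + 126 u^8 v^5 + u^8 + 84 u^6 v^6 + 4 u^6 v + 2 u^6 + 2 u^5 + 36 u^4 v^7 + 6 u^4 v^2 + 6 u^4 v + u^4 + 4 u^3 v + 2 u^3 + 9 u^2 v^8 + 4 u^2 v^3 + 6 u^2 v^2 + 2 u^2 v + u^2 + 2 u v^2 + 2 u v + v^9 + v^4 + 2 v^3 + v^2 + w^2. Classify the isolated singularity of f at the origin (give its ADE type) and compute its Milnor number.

The Hessian of f at 0 is [[2, 2, 0], [2, 2, 0], [0, 0, 2]] with rank 2, so corank 1. A Groebner basis of the Jacobian ideal J(f) in C{u,v,w} is {307*u^2/92 + u*v^3 - 164*u*v^2/69 + 27*u*v/46 + 148*u/69 - 116*v^3/69 + 425*v^2/276 + 148*v/69, -34*u^2/23 + 212*u*v^2/69 - 34*u*v/23 - 55*u/69 + v^4 + 86*v^3/69 - 110*v^2/69 - 55*v/69, u^3 + 20*u^2/23 - 7*u*v^2/69 + 20*u*v/23 + 8*u/69 - 10*v^3/69 + 16*v^2/69 + 8*v/69, u^2*v + 26*u^2/23 - 2*u*v^2/207 + 32*u*v/69 + 160*u/207 + 7*v^3/207 + 182*v^2/207 + 160*v/207, w}; counting standard monomials gives mu = 8. Corank 1: A-series; mu = 8 gives A_8.

Type A8, Milnor number mu = 8.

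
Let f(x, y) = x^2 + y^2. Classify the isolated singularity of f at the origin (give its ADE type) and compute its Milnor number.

Type A_{1}, Milnor number mu = 1.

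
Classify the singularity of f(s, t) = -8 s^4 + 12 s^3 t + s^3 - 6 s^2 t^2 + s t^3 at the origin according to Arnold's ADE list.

E_{7}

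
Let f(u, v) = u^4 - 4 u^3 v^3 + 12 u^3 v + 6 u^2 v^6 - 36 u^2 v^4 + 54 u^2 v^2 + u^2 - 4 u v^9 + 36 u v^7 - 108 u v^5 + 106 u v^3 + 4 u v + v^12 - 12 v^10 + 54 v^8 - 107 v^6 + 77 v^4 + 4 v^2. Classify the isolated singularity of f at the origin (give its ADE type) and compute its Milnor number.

The Hessian of f at 0 has rank 1. Corank 1: A-series; mu = 3 gives A_3.

Type A_{3}, Milnor number mu = 3.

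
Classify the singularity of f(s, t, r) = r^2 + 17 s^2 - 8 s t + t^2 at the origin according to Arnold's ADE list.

A1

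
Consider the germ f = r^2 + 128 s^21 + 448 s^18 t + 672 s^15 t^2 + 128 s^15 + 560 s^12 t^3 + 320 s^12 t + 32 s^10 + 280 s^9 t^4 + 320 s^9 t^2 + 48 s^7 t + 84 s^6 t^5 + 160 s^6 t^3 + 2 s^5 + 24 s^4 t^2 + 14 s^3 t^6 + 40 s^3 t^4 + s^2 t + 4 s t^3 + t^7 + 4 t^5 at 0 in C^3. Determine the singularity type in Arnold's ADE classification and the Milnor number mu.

Type D8, Milnor number mu = 8.

The Hessian of f at 0 has rank 1. Corank 2; j^3 = s^2*t has shape L^2 M (L != M), so D-series; mu = 8 gives D_8.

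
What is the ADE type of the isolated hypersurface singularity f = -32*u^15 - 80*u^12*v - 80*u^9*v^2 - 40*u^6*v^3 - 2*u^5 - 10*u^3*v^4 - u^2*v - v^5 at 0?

The Hessian of f at 0 has rank 0. Corank 2; j^3 = -u^2*v has shape L^2 M (L != M), so D-series; mu = 6 gives D_6.

D6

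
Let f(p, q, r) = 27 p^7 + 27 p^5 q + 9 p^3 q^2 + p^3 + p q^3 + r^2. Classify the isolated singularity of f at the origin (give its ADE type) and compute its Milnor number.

Type E_{7}, Milnor number mu = 7.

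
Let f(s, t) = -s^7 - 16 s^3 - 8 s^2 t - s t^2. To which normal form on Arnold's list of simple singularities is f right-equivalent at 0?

The Hessian of f at 0 is [[0, 0], [0, 0]] with rank 0, so corank 2. A Groebner basis of the Jacobian ideal J(f) in C{s,t} is {16384*s*t/7 + t^6 + 4096*t^2/7, s*t^2 + t^3/4, s^2 + s*t/4}; counting standard monomials gives mu = 8. Corank 2; j^3 = -s*(4*s + t)^2 has shape L^2 M (L != M), so D-series; mu = 8 gives D_8.

D_8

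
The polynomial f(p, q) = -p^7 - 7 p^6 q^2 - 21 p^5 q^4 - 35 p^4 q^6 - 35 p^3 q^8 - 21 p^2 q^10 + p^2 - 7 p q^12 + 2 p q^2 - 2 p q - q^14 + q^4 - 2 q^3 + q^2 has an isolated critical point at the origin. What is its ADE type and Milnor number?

The Hessian of f at 0 has rank 1. Corank 1: A-series; mu = 6 gives A_6.

Type A_6, Milnor number mu = 6.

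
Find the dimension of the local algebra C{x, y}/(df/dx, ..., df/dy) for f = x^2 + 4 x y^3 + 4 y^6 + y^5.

4

The Hessian of f at 0 is [[2, 0], [0, 0]] with rank 1, so corank 1. A Groebner basis of the Jacobian ideal J(f) in C{x,y} is {x/2 + y^3, x^2, x*y}; counting standard monomials gives mu = 4. Corank 1: A-series; mu = 4 gives A_4.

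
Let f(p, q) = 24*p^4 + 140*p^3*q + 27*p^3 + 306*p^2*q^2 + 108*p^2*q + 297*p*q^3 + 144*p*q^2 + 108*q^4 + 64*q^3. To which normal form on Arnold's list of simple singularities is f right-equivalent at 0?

E_{7}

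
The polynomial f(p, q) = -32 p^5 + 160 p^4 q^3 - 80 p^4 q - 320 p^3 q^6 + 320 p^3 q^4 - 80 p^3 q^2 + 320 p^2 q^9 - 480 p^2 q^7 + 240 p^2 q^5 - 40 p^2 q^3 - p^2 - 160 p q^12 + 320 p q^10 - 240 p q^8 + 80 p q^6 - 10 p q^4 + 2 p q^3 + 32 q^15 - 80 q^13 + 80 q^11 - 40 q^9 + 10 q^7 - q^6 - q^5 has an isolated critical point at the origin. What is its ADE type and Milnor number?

Type A_4, Milnor number mu = 4.

The Hessian of f at 0 has rank 1. Corank 1: A-series; mu = 4 gives A_4.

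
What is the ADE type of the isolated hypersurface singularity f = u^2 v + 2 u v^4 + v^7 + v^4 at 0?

D_{5}

The Hessian of f at 0 has rank 0. Corank 2; j^3 = u^2*v has shape L^2 M (L != M), so D-series; mu = 5 gives D_5.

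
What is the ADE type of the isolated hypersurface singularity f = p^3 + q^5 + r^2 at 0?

E8

The Hessian of f at 0 has rank 1. Corank 2; j^3 = p^3 is a perfect cube, so E-series; the 5-jet and mu = 8 give E_8.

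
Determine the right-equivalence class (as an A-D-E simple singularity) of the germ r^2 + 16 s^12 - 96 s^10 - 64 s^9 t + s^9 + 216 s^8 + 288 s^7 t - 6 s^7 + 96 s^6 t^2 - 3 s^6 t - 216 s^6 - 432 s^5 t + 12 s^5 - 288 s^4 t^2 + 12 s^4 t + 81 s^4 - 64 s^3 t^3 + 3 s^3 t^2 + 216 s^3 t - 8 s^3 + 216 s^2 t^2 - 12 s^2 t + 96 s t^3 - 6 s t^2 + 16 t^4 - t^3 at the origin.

E_{6}

The Hessian of f at 0 has rank 1. Corank 2; j^3 = -(2*s + t)^3 is a perfect cube, so E-series; the 4-jet and mu = 6 give E_6.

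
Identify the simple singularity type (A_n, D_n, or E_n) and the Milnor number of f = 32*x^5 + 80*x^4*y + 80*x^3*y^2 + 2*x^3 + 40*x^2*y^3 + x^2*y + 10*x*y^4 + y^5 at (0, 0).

Type D6, Milnor number mu = 6.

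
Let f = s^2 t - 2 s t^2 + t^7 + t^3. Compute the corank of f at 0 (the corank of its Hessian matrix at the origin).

2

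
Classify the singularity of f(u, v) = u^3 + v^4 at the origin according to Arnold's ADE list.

E6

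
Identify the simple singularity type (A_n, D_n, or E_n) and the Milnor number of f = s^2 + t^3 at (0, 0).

Type A2, Milnor number mu = 2.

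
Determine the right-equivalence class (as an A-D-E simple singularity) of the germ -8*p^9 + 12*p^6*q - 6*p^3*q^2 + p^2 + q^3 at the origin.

A_{2}

The Hessian of f at 0 has rank 1. Corank 1: A-series; mu = 2 gives A_2.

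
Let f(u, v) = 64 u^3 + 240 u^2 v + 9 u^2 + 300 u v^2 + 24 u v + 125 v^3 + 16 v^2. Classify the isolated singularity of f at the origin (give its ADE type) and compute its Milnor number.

Type A_2, Milnor number mu = 2.

The Hessian of f at 0 has rank 1. Corank 1: A-series; mu = 2 gives A_2.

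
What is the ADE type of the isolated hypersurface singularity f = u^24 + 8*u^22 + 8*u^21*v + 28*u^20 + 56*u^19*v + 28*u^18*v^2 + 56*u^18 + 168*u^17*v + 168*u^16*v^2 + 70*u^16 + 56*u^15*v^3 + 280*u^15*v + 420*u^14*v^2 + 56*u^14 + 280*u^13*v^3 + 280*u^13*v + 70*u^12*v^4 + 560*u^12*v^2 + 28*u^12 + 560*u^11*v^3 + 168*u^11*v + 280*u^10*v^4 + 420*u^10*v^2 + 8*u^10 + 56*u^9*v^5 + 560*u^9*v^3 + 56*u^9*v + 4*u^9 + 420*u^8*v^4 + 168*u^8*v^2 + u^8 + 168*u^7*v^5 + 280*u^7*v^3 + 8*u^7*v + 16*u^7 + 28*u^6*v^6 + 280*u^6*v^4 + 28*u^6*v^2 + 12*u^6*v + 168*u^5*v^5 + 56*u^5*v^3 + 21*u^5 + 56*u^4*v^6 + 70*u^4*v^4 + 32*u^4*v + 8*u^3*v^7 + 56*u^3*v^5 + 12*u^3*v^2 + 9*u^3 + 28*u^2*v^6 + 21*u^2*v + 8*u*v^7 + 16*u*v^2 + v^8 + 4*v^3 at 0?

The Hessian of f at 0 has rank 0. Corank 2; j^3 = (u + v)*(3*u + 2*v)^2 has shape L^2 M (L != M), so D-series; mu = 9 gives D_9.

D9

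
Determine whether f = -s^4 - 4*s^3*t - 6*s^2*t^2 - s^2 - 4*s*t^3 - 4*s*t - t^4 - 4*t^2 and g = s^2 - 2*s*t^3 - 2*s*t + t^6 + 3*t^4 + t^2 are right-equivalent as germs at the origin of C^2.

Yes.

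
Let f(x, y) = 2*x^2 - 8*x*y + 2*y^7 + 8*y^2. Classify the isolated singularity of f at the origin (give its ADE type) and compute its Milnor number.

Type A6, Milnor number mu = 6.

The Hessian of f at 0 is [[4, -8], [-8, 16]] with rank 1, so corank 1. A Groebner basis of the Jacobian ideal J(f) in C{x,y} is {y^6, x - 2*y}; counting standard monomials gives mu = 6. Corank 1: A-series; mu = 6 gives A_6.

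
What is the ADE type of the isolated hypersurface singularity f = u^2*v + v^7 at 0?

The Hessian of f at 0 is [[0, 0], [0, 0]] with rank 0, so corank 2. A Groebner basis of the Jacobian ideal J(f) in C{u,v} is {u^2/7 + v^6, u^3, u*v}; counting standard monomials gives mu = 8. Corank 2; j^3 = u^2*v has shape L^2 M (L != M), so D-series; mu = 8 gives D_8.

D_8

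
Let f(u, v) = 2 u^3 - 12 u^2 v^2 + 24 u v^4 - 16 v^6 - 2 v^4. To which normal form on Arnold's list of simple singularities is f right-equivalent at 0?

E_{6}

The Hessian of f at 0 has rank 0. Corank 2; j^3 = 2*u^3 is a perfect cube, so E-series; the 4-jet and mu = 6 give E_6.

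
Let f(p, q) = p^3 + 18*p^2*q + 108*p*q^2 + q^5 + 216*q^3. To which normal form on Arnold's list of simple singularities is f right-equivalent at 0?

E_{8}

The Hessian of f at 0 has rank 0. Corank 2; j^3 = (p + 6*q)^3 is a perfect cube, so E-series; the 5-jet and mu = 8 give E_8.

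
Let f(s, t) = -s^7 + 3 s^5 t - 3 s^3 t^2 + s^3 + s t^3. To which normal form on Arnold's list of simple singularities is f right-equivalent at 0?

E_{7}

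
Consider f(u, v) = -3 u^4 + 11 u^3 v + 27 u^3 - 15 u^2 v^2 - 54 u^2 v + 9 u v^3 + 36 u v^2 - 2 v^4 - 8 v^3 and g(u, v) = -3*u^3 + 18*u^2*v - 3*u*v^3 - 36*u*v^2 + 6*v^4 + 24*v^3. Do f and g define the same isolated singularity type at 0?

Yes.

The Hessian of f at 0 is [[0, 0], [0, 0]] with rank 0, so corank 2. A Groebner basis of the Jacobian ideal J(f) in C{u,v} is {19683*u^2 - 26244*u*v + v^4 + 27*v^3 + 8748*v^2, u^3 - 270*u^2 + 360*u*v - 2*v^3/3 - 120*v^2, u^2*v - 243*u^2 + 324*u*v - 7*v^3/9 - 108*v^2, -162*u^2 + u*v^2 + 216*u*v - 8*v^3/9 - 72*v^2}; counting standard monomials gives mu = 7. Corank 2; j^3 = (3*u - 2*v)^3 is a perfect cube, so E-series; the 4-jet and mu = 7 give E_7. The Hessian of g at 0 is [[0, 0], [0, 0]] with rank 0, so corank 2. A Groebner basis of the Jacobian ideal J(g) in C{u,v} is {u^3 - 6*u^2*v - 48*u^2 + 192*u*v - 192*v^2, 6*u^2 + u*v^2 - 24*u*v + 24*v^2, 3*u^2 - 12*u*v + v^3 + 12*v^2}; counting standard monomials gives mu = 7. Corank 2; j^3 = -3*(u - 2*v)^3 is a perfect cube, so E-series; the 4-jet and mu = 7 give E_7. Both have type E_7, hence right-equivalent.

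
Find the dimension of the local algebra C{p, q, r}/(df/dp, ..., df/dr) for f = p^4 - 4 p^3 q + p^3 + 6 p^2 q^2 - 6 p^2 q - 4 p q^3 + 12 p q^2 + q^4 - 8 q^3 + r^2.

6

The Hessian of f at 0 has rank 1. Corank 2; j^3 = (p - 2*q)^3 is a perfect cube, so E-series; the 4-jet and mu = 6 give E_6.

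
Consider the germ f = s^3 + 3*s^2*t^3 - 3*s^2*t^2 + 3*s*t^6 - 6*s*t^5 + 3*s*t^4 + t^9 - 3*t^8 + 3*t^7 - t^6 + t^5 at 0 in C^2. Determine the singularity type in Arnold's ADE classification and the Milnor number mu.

Type E_8, Milnor number mu = 8.

The Hessian of f at 0 has rank 0. Corank 2; j^3 = s^3 is a perfect cube, so E-series; the 5-jet and mu = 8 give E_8.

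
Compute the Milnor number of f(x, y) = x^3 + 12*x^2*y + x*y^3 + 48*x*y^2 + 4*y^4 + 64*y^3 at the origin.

The Hessian of f at 0 is [[0, 0], [0, 0]] with rank 0, so corank 2. A Groebner basis of the Jacobian ideal J(f) in C{x,y} is {x^3 + 12*x^2*y + 384*x^2 + 3072*x*y + 6144*y^2, -12*x^2 + x*y^2 - 96*x*y - 192*y^2, 3*x^2 + 24*x*y + y^3 + 48*y^2}; counting standard monomials gives mu = 7. Corank 2; j^3 = (x + 4*y)^3 is a perfect cube, so E-series; the 4-jet and mu = 7 give E_7.

7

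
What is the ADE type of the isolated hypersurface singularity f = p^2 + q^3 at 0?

A_{2}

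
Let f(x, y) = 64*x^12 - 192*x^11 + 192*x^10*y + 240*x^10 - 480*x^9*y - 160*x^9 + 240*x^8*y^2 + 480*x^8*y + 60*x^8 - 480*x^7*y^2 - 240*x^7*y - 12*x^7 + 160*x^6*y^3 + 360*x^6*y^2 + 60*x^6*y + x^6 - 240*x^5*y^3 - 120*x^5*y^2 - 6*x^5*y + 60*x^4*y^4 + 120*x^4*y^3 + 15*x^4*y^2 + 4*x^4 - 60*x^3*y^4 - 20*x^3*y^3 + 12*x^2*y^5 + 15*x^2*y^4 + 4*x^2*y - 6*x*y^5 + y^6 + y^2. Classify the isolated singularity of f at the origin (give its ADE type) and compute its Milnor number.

The Hessian of f at 0 is [[0, 0], [0, 2]] with rank 1, so corank 1. A Groebner basis of the Jacobian ideal J(f) in C{x,y} is {x*y^2, y^3, x^2 + y/2}; counting standard monomials gives mu = 5. Corank 1: A-series; mu = 5 gives A_5.

Type A_5, Milnor number mu = 5.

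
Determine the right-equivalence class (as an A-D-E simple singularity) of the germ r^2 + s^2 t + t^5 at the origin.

The Hessian of f at 0 has rank 1. Corank 2; j^3 = s^2*t has shape L^2 M (L != M), so D-series; mu = 6 gives D_6.

D_6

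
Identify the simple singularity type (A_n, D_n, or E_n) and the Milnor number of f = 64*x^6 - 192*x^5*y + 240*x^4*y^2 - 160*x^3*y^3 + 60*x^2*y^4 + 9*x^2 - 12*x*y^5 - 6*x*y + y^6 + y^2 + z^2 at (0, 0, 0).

Type A5, Milnor number mu = 5.

The Hessian of f at 0 has rank 2. Corank 1: A-series; mu = 5 gives A_5.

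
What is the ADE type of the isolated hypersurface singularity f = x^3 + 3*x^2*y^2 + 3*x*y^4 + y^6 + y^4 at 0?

E6

The Hessian of f at 0 is [[0, 0], [0, 0]] with rank 0, so corank 2. A Groebner basis of the Jacobian ideal J(f) in C{x,y} is {x^3, x^2*y, x^2/2 + x*y^2, y^3}; counting standard monomials gives mu = 6. Corank 2; j^3 = x^3 is a perfect cube, so E-series; the 4-jet and mu = 6 give E_6.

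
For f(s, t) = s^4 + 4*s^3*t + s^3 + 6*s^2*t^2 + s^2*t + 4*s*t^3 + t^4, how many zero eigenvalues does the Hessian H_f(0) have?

Hessian at 0 has rank 0.

2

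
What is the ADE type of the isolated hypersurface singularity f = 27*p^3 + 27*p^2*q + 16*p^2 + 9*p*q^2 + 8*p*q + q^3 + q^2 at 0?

A_{2}

The Hessian of f at 0 has rank 1. Corank 1: A-series; mu = 2 gives A_2.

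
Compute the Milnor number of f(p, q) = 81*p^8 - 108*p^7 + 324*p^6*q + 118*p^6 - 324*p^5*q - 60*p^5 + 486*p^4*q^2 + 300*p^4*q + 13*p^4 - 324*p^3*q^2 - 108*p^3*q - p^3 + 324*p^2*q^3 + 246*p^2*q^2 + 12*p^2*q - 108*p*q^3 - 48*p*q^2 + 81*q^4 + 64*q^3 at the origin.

6

The Hessian of f at 0 has rank 0. Corank 2; j^3 = -(p - 4*q)^3 is a perfect cube, so E-series; the 4-jet and mu = 6 give E_6.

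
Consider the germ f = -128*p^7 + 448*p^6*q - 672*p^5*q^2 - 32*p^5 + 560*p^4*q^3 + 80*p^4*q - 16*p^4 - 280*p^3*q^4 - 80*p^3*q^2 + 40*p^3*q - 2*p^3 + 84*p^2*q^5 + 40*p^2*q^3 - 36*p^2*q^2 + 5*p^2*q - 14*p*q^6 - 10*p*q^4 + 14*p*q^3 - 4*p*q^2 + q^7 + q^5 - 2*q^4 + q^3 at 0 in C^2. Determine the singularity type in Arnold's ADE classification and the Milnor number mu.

Type D_8, Milnor number mu = 8.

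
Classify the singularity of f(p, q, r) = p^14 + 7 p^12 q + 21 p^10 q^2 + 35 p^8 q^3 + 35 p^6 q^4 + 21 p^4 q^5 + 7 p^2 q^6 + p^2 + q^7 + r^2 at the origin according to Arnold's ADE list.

A_{6}

The Hessian of f at 0 has rank 2. Corank 1: A-series; mu = 6 gives A_6.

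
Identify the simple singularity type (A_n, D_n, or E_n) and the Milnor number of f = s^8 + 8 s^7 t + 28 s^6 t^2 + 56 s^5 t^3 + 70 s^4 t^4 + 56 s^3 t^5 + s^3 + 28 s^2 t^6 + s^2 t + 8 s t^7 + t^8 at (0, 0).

Type D9, Milnor number mu = 9.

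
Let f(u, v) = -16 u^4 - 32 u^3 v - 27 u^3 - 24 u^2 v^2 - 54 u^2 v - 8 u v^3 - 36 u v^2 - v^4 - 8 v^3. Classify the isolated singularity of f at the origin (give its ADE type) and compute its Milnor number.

Type E_{6}, Milnor number mu = 6.

The Hessian of f at 0 has rank 0. Corank 2; j^3 = -(3*u + 2*v)^3 is a perfect cube, so E-series; the 4-jet and mu = 6 give E_6.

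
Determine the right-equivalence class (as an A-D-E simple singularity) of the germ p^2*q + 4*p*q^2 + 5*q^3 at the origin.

The Hessian of f at 0 is [[0, 0], [0, 0]] with rank 0, so corank 2. A Groebner basis of the Jacobian ideal J(f) in C{p,q} is {q^3, p^2 - q^2, p*q + 2*q^2}; counting standard monomials gives mu = 4. Corank 2; j^3 = q*(p^2 + 4*p*q + 5*q^2) splits into three distinct lines over C (the quadratic factor has nonzero discriminant), so D_4.

D4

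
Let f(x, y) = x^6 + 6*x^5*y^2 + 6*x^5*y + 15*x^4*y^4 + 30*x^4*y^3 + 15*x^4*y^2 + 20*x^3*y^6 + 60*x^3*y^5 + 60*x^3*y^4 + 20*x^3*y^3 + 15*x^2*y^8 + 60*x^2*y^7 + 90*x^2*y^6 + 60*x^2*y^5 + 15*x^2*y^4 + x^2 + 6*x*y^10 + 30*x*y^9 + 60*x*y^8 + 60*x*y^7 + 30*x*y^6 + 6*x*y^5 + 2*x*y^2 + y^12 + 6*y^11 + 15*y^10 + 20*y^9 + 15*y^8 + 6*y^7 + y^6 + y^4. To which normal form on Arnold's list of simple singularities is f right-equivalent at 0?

A5

The Hessian of f at 0 is [[2, 0], [0, 0]] with rank 1, so corank 1. A Groebner basis of the Jacobian ideal J(f) in C{x,y} is {x^3, x^2*y, x + y^2}; counting standard monomials gives mu = 5. Corank 1: A-series; mu = 5 gives A_5.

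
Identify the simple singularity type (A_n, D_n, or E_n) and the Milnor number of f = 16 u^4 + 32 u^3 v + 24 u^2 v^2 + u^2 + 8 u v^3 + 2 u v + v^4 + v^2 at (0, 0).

Type A3, Milnor number mu = 3.

The Hessian of f at 0 has rank 1. Corank 1: A-series; mu = 3 gives A_3.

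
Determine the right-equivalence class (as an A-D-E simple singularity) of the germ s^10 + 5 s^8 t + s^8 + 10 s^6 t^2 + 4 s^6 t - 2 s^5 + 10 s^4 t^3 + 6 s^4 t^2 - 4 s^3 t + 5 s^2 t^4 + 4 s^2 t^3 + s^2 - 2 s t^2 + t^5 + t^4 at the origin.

A_4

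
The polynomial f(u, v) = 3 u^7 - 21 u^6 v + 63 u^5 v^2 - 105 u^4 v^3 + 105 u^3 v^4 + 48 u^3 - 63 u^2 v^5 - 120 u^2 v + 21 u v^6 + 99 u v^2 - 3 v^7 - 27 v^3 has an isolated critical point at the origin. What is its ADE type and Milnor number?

Type D_8, Milnor number mu = 8.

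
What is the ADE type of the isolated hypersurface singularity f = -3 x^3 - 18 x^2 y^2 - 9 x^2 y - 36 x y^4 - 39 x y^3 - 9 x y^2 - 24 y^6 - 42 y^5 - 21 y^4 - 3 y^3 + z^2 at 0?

E_{7}

The Hessian of f at 0 has rank 1. Corank 2; j^3 = -3*(x + y)^3 is a perfect cube, so E-series; the 4-jet and mu = 7 give E_7.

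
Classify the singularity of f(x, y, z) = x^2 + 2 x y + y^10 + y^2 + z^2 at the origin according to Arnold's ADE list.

A9

The Hessian of f at 0 is [[2, 2, 0], [2, 2, 0], [0, 0, 2]] with rank 2, so corank 1. A Groebner basis of the Jacobian ideal J(f) in C{x,y,z} is {y^9, x + y, z}; counting standard monomials gives mu = 9. Corank 1: A-series; mu = 9 gives A_9.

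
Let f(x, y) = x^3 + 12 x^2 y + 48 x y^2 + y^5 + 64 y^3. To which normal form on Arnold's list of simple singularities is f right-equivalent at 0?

The Hessian of f at 0 has rank 0. Corank 2; j^3 = (x + 4*y)^3 is a perfect cube, so E-series; the 5-jet and mu = 8 give E_8.

E_{8}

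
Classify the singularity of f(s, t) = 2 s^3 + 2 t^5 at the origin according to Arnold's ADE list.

The Hessian of f at 0 is [[0, 0], [0, 0]] with rank 0, so corank 2. A Groebner basis of the Jacobian ideal J(f) in C{s,t} is {t^4, s^2}; counting standard monomials gives mu = 8. Corank 2; j^3 = 2*s^3 is a perfect cube, so E-series; the 5-jet and mu = 8 give E_8.

E_{8}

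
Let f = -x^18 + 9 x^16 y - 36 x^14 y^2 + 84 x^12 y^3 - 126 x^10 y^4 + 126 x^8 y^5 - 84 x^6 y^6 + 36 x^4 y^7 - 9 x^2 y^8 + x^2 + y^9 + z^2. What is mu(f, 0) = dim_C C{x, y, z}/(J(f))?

The Hessian of f at 0 has rank 2. Corank 1: A-series; mu = 8 gives A_8.

8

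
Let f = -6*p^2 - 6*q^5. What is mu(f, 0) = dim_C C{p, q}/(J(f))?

The Hessian of f at 0 has rank 1. Corank 1: A-series; mu = 4 gives A_4.

4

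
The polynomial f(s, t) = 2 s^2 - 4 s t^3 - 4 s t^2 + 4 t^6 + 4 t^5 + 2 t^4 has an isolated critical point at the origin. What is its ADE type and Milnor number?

Type A_{5}, Milnor number mu = 5.

The Hessian of f at 0 has rank 1. Corank 1: A-series; mu = 5 gives A_5.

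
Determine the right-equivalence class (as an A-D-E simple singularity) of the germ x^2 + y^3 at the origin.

A2

The Hessian of f at 0 has rank 1. Corank 1: A-series; mu = 2 gives A_2.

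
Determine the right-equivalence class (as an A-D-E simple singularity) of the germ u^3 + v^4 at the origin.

E6

The Hessian of f at 0 has rank 0. Corank 2; j^3 = u^3 is a perfect cube, so E-series; the 4-jet and mu = 6 give E_6.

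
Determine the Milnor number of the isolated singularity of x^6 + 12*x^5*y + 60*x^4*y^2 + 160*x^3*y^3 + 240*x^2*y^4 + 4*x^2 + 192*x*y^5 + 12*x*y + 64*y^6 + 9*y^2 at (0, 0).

5

The Hessian of f at 0 has rank 1. Corank 1: A-series; mu = 5 gives A_5.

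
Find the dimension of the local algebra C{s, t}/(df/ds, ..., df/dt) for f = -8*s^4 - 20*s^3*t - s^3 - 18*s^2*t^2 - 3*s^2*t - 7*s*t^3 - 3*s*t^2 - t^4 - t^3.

7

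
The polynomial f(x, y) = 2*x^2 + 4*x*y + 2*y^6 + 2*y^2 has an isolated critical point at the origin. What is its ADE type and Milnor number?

The Hessian of f at 0 has rank 1. Corank 1: A-series; mu = 5 gives A_5.

Type A_5, Milnor number mu = 5.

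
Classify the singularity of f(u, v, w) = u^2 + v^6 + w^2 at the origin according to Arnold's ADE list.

A_{5}

The Hessian of f at 0 has rank 2. Corank 1: A-series; mu = 5 gives A_5.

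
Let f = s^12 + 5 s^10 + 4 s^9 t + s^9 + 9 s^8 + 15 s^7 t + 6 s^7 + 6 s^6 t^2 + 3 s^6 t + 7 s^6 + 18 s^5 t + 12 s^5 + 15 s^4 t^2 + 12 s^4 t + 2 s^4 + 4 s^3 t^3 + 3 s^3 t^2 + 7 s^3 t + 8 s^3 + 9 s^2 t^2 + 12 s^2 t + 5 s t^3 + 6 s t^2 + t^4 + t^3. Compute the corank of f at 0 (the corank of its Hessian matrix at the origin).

2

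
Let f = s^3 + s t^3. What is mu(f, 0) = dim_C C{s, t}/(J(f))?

7

The Hessian of f at 0 has rank 0. Corank 2; j^3 = s^3 is a perfect cube, so E-series; the 4-jet and mu = 7 give E_7.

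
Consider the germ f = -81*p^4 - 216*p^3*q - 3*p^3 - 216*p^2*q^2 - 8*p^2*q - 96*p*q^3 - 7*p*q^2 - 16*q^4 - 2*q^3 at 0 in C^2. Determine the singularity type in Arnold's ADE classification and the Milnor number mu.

Type D_5, Milnor number mu = 5.

The Hessian of f at 0 is [[0, 0], [0, 0]] with rank 0, so corank 2. A Groebner basis of the Jacobian ideal J(f) in C{p,q} is {p*q^2 + p*q/12 + q^2/12, -p*q/12 + q^3 - q^2/12, p^2 + 5*p*q/3 + 2*q^2/3}; counting standard monomials gives mu = 5. Corank 2; j^3 = -(p + q)^2*(3*p + 2*q) has shape L^2 M (L != M), so D-series; mu = 5 gives D_5.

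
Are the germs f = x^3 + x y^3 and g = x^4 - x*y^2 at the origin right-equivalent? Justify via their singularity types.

No.

The Hessian of f at 0 is [[0, 0], [0, 0]] with rank 0, so corank 2. A Groebner basis of the Jacobian ideal J(f) in C{x,y} is {x^3, x*y^2, 3*x^2 + y^3}; counting standard monomials gives mu = 7. Corank 2; j^3 = x^3 is a perfect cube, so E-series; the 4-jet and mu = 7 give E_7. The Hessian of g at 0 is [[0, 0], [0, 0]] with rank 0, so corank 2. A Groebner basis of the Jacobian ideal J(g) in C{x,y} is {x^3 - y^2/4, y^3, x*y}; counting standard monomials gives mu = 5. Corank 2; j^3 = -x*y^2 has shape L^2 M (L != M), so D-series; mu = 5 gives D_5. f is E_7 but g is D_5, hence not right-equivalent.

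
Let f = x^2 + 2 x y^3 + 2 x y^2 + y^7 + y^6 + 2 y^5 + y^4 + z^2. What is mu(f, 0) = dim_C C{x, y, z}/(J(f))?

The Hessian of f at 0 has rank 2. Corank 1: A-series; mu = 6 gives A_6.

6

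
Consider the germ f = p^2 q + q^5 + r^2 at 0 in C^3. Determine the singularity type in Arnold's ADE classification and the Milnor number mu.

The Hessian of f at 0 is [[0, 0, 0], [0, 0, 0], [0, 0, 2]] with rank 1, so corank 2. A Groebner basis of the Jacobian ideal J(f) in C{p,q,r} is {p^2/5 + q^4, p^3, p*q, r}; counting standard monomials gives mu = 6. Corank 2; j^3 = p^2*q has shape L^2 M (L != M), so D-series; mu = 6 gives D_6.

Type D_6, Milnor number mu = 6.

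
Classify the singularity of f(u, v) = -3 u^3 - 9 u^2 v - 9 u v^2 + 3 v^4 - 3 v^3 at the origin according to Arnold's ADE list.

E_6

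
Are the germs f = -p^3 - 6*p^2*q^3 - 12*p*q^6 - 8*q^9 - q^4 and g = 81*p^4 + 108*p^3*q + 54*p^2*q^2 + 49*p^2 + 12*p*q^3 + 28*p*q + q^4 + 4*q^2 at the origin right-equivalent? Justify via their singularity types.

No.

The Hessian of f at 0 has rank 0. Corank 2; j^3 = -p^3 is a perfect cube, so E-series; the 4-jet and mu = 6 give E_6. The Hessian of g at 0 has rank 1. Corank 1: A-series; mu = 3 gives A_3. f is E_6 but g is A_3, hence not right-equivalent.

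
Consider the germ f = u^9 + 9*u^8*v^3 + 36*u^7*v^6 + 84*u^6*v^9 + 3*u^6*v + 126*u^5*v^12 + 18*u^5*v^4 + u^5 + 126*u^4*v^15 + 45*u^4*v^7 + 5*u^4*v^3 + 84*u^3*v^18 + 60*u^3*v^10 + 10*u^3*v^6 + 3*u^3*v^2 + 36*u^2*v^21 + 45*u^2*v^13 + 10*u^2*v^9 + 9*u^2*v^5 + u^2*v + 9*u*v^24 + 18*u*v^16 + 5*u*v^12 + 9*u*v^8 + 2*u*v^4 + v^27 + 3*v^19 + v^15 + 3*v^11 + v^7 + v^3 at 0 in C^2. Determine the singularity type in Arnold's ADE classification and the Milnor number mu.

Type D_{4}, Milnor number mu = 4.

The Hessian of f at 0 is [[0, 0], [0, 0]] with rank 0, so corank 2. A Groebner basis of the Jacobian ideal J(f) in C{u,v} is {v^3, u^2 + 3*v^2, u*v}; counting standard monomials gives mu = 4. Corank 2; j^3 = v*(u^2 + v^2) splits into three distinct lines over C (the quadratic factor has nonzero discriminant), so D_4.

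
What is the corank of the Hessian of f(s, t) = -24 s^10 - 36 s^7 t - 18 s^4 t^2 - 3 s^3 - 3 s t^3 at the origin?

2

Hessian at 0 has rank 0.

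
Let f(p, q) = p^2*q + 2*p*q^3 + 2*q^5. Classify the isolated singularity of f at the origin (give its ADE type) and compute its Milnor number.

The Hessian of f at 0 is [[0, 0], [0, 0]] with rank 0, so corank 2. A Groebner basis of the Jacobian ideal J(f) in C{p,q} is {p^3, p^2*q, -p^2/4 + p*q^2, p*q + q^3}; counting standard monomials gives mu = 6. Corank 2; j^3 = p^2*q has shape L^2 M (L != M), so D-series; mu = 6 gives D_6.

Type D_{6}, Milnor number mu = 6.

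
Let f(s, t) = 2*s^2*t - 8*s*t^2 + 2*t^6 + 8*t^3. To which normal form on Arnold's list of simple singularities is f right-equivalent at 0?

D_7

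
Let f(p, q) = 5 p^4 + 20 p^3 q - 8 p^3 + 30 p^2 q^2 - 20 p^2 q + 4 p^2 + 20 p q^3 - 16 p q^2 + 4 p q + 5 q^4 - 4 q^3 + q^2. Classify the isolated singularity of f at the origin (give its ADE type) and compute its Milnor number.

The Hessian of f at 0 is [[8, 4], [4, 2]] with rank 1, so corank 1. A Groebner basis of the Jacobian ideal J(f) in C{p,q} is {p^2 - p - q/2, p*q + 2*p + q, -4*p + q^2 - 2*q}; counting standard monomials gives mu = 3. Corank 1: A-series; mu = 3 gives A_3.

Type A_3, Milnor number mu = 3.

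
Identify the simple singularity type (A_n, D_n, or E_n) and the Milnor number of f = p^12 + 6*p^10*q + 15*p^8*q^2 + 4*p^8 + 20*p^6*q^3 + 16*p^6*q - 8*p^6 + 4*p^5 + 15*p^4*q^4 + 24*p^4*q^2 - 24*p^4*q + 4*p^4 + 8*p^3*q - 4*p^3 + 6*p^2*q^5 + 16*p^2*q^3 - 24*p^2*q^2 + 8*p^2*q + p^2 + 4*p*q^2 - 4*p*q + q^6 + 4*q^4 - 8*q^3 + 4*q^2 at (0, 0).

The Hessian of f at 0 has rank 1. Corank 1: A-series; mu = 5 gives A_5.

Type A5, Milnor number mu = 5.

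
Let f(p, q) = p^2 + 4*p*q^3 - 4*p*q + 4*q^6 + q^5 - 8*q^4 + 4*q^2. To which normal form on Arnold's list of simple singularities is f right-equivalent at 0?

The Hessian of f at 0 is [[2, -4], [-4, 8]] with rank 1, so corank 1. A Groebner basis of the Jacobian ideal J(f) in C{p,q} is {p/2 + q^3 - q, p^2 - 4*q^2, p*q - 2*q^2}; counting standard monomials gives mu = 4. Corank 1: A-series; mu = 4 gives A_4.

A4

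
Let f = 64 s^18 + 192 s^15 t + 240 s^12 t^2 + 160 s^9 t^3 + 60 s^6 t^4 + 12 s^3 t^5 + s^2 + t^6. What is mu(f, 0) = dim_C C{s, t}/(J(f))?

5

The Hessian of f at 0 has rank 1. Corank 1: A-series; mu = 5 gives A_5.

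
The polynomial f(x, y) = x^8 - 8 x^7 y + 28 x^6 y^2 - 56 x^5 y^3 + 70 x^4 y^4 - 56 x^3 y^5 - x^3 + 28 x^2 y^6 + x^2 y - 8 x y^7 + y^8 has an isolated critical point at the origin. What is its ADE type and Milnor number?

The Hessian of f at 0 has rank 0. Corank 2; j^3 = -x^2*(x - y) has shape L^2 M (L != M), so D-series; mu = 9 gives D_9.

Type D9, Milnor number mu = 9.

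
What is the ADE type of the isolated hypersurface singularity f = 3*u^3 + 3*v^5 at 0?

The Hessian of f at 0 has rank 0. Corank 2; j^3 = 3*u^3 is a perfect cube, so E-series; the 5-jet and mu = 8 give E_8.

E_{8}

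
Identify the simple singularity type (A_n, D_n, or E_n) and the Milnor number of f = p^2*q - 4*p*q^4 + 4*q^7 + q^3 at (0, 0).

Type D4, Milnor number mu = 4.

The Hessian of f at 0 has rank 0. Corank 2; j^3 = q*(p^2 + q^2) splits into three distinct lines over C (the quadratic factor has nonzero discriminant), so D_4.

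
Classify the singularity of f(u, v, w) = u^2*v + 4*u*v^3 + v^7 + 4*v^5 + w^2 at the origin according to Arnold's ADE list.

D_{8}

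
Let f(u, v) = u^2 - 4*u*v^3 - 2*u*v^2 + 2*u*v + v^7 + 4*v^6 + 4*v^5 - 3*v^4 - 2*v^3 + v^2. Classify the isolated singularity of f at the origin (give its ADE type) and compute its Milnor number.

Type A_{6}, Milnor number mu = 6.

The Hessian of f at 0 has rank 1. Corank 1: A-series; mu = 6 gives A_6.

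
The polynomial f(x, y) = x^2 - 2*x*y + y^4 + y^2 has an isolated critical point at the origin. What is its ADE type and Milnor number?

Type A_{3}, Milnor number mu = 3.

The Hessian of f at 0 has rank 1. Corank 1: A-series; mu = 3 gives A_3.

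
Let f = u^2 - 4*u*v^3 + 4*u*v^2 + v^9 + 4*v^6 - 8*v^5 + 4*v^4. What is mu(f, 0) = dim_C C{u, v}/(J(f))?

8

The Hessian of f at 0 has rank 1. Corank 1: A-series; mu = 8 gives A_8.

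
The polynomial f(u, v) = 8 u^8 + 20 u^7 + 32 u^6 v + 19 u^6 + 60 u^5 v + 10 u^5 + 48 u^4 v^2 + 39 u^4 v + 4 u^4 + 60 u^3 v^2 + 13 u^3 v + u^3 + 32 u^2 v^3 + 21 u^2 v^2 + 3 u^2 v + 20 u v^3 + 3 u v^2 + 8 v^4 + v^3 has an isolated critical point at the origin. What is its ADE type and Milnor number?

Type E_{7}, Milnor number mu = 7.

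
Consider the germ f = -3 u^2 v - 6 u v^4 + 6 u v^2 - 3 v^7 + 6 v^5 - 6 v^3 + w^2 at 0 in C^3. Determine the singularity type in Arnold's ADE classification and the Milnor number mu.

The Hessian of f at 0 is [[0, 0, 0], [0, 0, 0], [0, 0, 2]] with rank 1, so corank 2. A Groebner basis of the Jacobian ideal J(f) in C{u,v,w} is {v^3, u^2 + 2*v^2, u*v - v^2, w}; counting standard monomials gives mu = 4. Corank 2; j^3 = -3*v*(u^2 - 2*u*v + 2*v^2) splits into three distinct lines over C (the quadratic factor has nonzero discriminant), so D_4.

Type D_{4}, Milnor number mu = 4.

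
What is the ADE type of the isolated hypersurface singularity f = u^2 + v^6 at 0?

The Hessian of f at 0 has rank 1. Corank 1: A-series; mu = 5 gives A_5.

A_5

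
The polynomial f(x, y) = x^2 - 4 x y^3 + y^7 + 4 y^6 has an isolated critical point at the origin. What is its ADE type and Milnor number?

Type A_{6}, Milnor number mu = 6.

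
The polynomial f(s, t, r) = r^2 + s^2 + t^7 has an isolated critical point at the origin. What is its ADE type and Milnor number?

The Hessian of f at 0 has rank 2. Corank 1: A-series; mu = 6 gives A_6.

Type A6, Milnor number mu = 6.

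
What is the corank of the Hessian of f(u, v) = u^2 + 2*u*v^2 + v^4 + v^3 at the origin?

The Hessian at 0 is [[2, 0], [0, 0]] of rank 1; hence corank 1.

1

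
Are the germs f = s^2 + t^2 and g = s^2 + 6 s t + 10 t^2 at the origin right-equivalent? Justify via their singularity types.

Yes.

The Hessian of f at 0 is [[2, 0], [0, 2]] with rank 2, so corank 0. A Groebner basis of the Jacobian ideal J(f) in C{s,t} is {s, t}; counting standard monomials gives mu = 1. Corank 0: nondegenerate Morse point, so A_1. The Hessian of g at 0 is [[2, 6], [6, 20]] with rank 2, so corank 0. A Groebner basis of the Jacobian ideal J(g) in C{s,t} is {s, t}; counting standard monomials gives mu = 1. Corank 0: nondegenerate Morse point, so A_1. Both have type A_1, hence right-equivalent.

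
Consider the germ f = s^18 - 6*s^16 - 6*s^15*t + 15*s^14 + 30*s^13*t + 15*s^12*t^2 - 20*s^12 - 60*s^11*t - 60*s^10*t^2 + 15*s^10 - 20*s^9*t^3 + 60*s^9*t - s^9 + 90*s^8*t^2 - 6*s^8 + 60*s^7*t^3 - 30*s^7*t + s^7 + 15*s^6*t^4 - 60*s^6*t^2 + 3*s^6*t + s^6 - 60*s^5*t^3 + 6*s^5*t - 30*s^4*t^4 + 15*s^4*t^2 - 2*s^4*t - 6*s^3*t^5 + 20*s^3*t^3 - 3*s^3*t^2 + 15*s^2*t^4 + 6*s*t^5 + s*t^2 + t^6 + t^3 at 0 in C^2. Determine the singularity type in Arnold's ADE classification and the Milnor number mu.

Type D_7, Milnor number mu = 7.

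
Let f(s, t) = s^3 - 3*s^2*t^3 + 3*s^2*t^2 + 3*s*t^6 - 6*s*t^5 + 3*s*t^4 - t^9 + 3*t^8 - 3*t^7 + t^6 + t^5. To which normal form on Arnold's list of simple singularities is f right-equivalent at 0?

E_{8}

The Hessian of f at 0 has rank 0. Corank 2; j^3 = s^3 is a perfect cube, so E-series; the 5-jet and mu = 8 give E_8.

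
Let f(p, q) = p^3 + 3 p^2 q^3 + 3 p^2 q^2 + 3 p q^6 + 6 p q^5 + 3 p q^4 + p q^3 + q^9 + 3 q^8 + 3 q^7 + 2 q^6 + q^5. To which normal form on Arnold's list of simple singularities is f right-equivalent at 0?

E_7

The Hessian of f at 0 is [[0, 0], [0, 0]] with rank 0, so corank 2. A Groebner basis of the Jacobian ideal J(f) in C{p,q} is {-p^2 + q^4 - q^3/3, p^3, p^2*q + p^2/3 + q^3/9, p^2 + p*q^2 + q^3/3}; counting standard monomials gives mu = 7. Corank 2; j^3 = p^3 is a perfect cube, so E-series; the 4-jet and mu = 7 give E_7.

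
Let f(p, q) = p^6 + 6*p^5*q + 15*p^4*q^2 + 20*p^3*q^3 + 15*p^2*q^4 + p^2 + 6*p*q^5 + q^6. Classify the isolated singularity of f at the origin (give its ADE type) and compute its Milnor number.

Type A_5, Milnor number mu = 5.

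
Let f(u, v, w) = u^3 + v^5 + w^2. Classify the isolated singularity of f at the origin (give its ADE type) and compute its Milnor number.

The Hessian of f at 0 has rank 1. Corank 2; j^3 = u^3 is a perfect cube, so E-series; the 5-jet and mu = 8 give E_8.

Type E_8, Milnor number mu = 8.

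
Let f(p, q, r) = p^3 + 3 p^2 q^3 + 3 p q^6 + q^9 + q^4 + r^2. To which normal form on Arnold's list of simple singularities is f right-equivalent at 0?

E6

The Hessian of f at 0 is [[0, 0, 0], [0, 0, 0], [0, 0, 2]] with rank 1, so corank 2. A Groebner basis of the Jacobian ideal J(f) in C{p,q,r} is {q^3, p^2, r}; counting standard monomials gives mu = 6. Corank 2; j^3 = p^3 is a perfect cube, so E-series; the 4-jet and mu = 6 give E_6.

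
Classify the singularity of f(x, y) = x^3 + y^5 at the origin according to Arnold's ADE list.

The Hessian of f at 0 is [[0, 0], [0, 0]] with rank 0, so corank 2. A Groebner basis of the Jacobian ideal J(f) in C{x,y} is {y^4, x^2}; counting standard monomials gives mu = 8. Corank 2; j^3 = x^3 is a perfect cube, so E-series; the 5-jet and mu = 8 give E_8.

E8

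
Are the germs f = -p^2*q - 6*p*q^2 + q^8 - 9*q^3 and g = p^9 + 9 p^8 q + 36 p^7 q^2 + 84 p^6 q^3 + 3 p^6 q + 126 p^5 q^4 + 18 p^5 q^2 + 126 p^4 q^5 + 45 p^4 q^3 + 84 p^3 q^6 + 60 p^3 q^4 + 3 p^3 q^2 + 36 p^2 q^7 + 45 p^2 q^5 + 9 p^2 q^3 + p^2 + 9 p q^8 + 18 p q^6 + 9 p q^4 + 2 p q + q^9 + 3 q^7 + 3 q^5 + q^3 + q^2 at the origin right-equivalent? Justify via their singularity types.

No.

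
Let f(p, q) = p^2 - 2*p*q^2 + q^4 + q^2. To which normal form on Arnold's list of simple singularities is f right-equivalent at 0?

A1

The Hessian of f at 0 has rank 2. Corank 0: nondegenerate Morse point, so A_1.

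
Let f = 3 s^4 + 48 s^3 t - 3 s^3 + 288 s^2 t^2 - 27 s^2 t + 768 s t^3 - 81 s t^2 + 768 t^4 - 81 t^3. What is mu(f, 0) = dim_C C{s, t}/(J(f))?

6

The Hessian of f at 0 has rank 0. Corank 2; j^3 = -3*(s + 3*t)^3 is a perfect cube, so E-series; the 4-jet and mu = 6 give E_6.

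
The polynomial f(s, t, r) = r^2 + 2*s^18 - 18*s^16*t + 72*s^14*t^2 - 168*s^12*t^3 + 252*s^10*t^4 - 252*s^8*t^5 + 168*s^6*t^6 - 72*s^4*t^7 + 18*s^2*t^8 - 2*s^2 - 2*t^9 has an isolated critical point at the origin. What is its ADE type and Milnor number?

The Hessian of f at 0 is [[-4, 0, 0], [0, 0, 0], [0, 0, 2]] with rank 2, so corank 1. A Groebner basis of the Jacobian ideal J(f) in C{s,t,r} is {t^8, s, r}; counting standard monomials gives mu = 8. Corank 1: A-series; mu = 8 gives A_8.

Type A8, Milnor number mu = 8.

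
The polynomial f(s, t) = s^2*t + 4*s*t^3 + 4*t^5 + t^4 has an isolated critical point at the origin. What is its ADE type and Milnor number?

Type D5, Milnor number mu = 5.

The Hessian of f at 0 has rank 0. Corank 2; j^3 = s^2*t has shape L^2 M (L != M), so D-series; mu = 5 gives D_5.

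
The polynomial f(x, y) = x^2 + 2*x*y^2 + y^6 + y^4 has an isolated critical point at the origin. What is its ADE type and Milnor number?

The Hessian of f at 0 is [[2, 0], [0, 0]] with rank 1, so corank 1. A Groebner basis of the Jacobian ideal J(f) in C{x,y} is {x^3, x^2*y, x + y^2}; counting standard monomials gives mu = 5. Corank 1: A-series; mu = 5 gives A_5.

Type A5, Milnor number mu = 5.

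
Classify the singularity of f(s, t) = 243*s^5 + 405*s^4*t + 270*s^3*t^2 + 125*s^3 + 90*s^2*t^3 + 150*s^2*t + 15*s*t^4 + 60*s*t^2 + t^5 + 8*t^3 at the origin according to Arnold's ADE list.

The Hessian of f at 0 is [[0, 0], [0, 0]] with rank 0, so corank 2. A Groebner basis of the Jacobian ideal J(f) in C{s,t} is {t^5, s*t^3 + 23*t^4/60, s^2 + 4*s*t/5 + 4*t^2/25}; counting standard monomials gives mu = 8. Corank 2; j^3 = (5*s + 2*t)^3 is a perfect cube, so E-series; the 5-jet and mu = 8 give E_8.

E_{8}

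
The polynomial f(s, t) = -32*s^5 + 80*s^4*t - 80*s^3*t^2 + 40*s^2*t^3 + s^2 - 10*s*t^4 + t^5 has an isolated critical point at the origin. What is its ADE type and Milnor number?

Type A_{4}, Milnor number mu = 4.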